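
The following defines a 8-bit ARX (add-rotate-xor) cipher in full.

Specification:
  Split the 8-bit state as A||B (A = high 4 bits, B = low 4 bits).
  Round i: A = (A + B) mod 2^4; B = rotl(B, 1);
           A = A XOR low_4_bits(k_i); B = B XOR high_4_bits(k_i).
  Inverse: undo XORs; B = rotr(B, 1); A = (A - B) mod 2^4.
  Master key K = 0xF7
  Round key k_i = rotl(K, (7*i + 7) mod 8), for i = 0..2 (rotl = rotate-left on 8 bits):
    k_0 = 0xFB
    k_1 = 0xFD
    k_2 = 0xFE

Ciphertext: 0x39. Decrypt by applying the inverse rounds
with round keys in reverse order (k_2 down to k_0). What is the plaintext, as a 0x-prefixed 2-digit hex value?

0xEC

s_0 = ciphertext = 0x39
s_1 = InvRound(s_0, k_2) = 0xA3
s_2 = InvRound(s_1, k_1) = 0x16
s_3 = InvRound(s_2, k_0) = 0xEC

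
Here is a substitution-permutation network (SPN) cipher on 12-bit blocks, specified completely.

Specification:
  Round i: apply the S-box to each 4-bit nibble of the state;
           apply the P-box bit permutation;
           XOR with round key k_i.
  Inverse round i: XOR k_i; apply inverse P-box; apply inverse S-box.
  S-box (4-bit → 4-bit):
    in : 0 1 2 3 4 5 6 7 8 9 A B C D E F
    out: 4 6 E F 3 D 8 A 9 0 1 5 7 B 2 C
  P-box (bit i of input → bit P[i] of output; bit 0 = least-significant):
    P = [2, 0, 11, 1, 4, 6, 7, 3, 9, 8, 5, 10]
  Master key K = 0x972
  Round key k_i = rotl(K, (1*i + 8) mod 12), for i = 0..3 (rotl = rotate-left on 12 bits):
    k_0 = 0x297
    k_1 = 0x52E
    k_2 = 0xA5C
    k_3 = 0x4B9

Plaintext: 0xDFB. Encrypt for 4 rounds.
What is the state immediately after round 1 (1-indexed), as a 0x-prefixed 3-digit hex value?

s_0 = plaintext = 0xDFB
s_1 = Round(s_0, k_0) = 0xD1B
s_2 = Round(s_1, k_1) = 0xAEA
s_3 = Round(s_2, k_2) = 0x818
s_4 = Round(s_3, k_3) = 0x27F

0xD1B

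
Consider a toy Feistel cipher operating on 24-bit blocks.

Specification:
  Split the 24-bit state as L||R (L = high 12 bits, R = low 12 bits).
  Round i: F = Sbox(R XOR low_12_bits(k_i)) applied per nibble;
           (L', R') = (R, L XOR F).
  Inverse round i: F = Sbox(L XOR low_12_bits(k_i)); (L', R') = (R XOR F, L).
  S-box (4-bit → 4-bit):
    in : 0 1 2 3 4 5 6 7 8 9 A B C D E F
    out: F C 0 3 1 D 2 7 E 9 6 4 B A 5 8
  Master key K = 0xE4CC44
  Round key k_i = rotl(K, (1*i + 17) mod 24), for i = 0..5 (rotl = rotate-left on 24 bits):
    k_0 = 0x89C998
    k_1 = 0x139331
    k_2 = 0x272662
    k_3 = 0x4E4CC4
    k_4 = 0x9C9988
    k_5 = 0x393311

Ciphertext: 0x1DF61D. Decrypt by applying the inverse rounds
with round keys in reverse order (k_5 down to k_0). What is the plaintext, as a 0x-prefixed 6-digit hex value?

s_0 = ciphertext = 0x1DF61D
s_1 = InvRound(s_0, k_5) = 0x6A81DF
s_2 = InvRound(s_1, k_4) = 0x9D06A8
s_3 = InvRound(s_2, k_3) = 0xB699D0
s_4 = InvRound(s_3, k_2) = 0x324B69
s_5 = InvRound(s_4, k_1) = 0x4A4324
s_6 = InvRound(s_5, k_0) = 0x91F4A4

0x91F4A4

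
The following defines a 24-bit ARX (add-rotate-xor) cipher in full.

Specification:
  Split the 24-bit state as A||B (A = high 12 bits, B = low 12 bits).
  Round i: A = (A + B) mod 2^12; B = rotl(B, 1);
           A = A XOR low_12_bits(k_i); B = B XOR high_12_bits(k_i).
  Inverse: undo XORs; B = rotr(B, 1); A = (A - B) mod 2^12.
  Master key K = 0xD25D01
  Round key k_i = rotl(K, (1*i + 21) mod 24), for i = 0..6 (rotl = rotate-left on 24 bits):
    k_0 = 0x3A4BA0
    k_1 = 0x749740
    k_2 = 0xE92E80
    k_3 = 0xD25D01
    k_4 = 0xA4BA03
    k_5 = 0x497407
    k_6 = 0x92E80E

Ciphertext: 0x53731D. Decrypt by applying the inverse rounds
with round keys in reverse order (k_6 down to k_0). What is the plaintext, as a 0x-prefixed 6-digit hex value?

0x1BA274

s_0 = ciphertext = 0x53731D
s_1 = InvRound(s_0, k_6) = 0x020D19
s_2 = InvRound(s_1, k_5) = 0xF604C7
s_3 = InvRound(s_2, k_4) = 0xE1D746
s_4 = InvRound(s_3, k_3) = 0x5EBD31
s_5 = InvRound(s_4, k_2) = 0x19A9D1
s_6 = InvRound(s_5, k_1) = 0xF8E74C
s_7 = InvRound(s_6, k_0) = 0x1BA274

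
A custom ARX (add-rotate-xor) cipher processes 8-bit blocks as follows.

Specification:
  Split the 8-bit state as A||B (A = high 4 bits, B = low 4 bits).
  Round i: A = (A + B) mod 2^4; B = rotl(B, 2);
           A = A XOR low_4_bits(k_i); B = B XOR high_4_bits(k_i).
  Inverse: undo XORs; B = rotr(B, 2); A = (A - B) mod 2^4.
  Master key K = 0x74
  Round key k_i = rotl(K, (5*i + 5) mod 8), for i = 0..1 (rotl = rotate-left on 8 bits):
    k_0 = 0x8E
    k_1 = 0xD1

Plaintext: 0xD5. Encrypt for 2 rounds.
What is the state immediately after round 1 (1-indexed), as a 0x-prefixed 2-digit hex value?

s_0 = plaintext = 0xD5
s_1 = Round(s_0, k_0) = 0xCD
s_2 = Round(s_1, k_1) = 0x8A

0xCD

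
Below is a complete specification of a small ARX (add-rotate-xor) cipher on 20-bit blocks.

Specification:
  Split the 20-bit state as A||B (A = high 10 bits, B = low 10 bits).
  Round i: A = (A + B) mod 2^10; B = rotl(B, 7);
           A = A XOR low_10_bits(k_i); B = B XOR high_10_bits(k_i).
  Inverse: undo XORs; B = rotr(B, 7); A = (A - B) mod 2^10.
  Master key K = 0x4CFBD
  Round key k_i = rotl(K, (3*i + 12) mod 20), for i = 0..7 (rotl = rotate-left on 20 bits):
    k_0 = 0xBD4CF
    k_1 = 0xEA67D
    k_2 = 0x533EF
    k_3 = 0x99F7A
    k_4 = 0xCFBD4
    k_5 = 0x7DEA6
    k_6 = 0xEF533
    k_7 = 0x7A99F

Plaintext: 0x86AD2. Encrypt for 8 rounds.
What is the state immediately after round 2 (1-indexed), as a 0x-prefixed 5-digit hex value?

0x6BC5C

s_0 = plaintext = 0x86AD2
s_1 = Round(s_0, k_0) = 0x08FAF
s_2 = Round(s_1, k_1) = 0x6BC5C
s_3 = Round(s_2, k_2) = 0x79347
s_4 = Round(s_3, k_3) = 0x9458F
s_5 = Round(s_4, k_4) = 0x0D08F
s_6 = Round(s_5, k_5) = 0x99666
s_7 = Round(s_6, k_6) = 0x7E0F1
s_8 = Round(s_7, k_7) = 0xDD974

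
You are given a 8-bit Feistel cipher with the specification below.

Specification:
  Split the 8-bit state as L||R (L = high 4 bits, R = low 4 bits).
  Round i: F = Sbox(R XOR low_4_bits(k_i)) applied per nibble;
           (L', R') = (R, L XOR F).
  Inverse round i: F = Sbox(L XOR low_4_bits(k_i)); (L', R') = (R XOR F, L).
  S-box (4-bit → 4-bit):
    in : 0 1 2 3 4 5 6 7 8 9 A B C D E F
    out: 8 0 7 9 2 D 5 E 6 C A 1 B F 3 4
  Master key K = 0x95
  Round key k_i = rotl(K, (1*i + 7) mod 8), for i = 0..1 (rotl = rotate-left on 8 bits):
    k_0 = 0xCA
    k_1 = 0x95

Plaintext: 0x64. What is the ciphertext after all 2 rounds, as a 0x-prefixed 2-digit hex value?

s_0 = plaintext = 0x64
s_1 = Round(s_0, k_0) = 0x45
s_2 = Round(s_1, k_1) = 0x5C

0x5C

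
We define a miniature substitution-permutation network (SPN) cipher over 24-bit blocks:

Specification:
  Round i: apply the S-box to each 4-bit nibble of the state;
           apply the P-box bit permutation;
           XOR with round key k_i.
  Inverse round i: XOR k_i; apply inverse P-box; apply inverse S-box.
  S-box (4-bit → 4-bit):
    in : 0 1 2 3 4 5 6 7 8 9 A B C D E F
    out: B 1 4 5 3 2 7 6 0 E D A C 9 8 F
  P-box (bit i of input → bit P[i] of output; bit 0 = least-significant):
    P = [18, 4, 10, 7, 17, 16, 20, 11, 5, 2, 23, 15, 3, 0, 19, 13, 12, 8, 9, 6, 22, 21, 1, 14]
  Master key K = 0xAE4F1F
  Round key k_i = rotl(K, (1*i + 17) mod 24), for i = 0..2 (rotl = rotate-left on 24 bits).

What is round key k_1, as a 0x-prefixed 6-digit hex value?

0x7EB93C

K = 0xAE4F1F
k_0 = rotl(K, (1*0+17) mod 24) = rotl(K, 17) = 0x3F5C9E
k_1 = rotl(K, (1*1+17) mod 24) = rotl(K, 18) = 0x7EB93C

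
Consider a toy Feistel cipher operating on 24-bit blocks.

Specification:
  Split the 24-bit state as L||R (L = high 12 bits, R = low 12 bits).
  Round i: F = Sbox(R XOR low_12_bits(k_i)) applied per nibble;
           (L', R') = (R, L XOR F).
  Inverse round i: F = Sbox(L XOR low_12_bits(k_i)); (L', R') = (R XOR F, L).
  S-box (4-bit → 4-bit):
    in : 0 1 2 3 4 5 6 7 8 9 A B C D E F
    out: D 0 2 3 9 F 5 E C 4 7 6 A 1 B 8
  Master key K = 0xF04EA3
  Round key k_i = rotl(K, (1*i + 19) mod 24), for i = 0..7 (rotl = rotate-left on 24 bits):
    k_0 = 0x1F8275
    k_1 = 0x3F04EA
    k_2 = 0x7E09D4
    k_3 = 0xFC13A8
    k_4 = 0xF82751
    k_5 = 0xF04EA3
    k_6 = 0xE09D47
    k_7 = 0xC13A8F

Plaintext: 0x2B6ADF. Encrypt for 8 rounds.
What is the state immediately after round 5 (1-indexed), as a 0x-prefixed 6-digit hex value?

0x4654D9

s_0 = plaintext = 0x2B6ADF
s_1 = Round(s_0, k_0) = 0xADFEC1
s_2 = Round(s_1, k_1) = 0xEC1DF9
s_3 = Round(s_2, k_2) = 0xDF97E0
s_4 = Round(s_3, k_3) = 0x7E0465
s_5 = Round(s_4, k_4) = 0x4654D9
s_6 = Round(s_5, k_5) = 0x4D9382
s_7 = Round(s_6, k_6) = 0x382F76
s_8 = Round(s_7, k_7) = 0xF76C06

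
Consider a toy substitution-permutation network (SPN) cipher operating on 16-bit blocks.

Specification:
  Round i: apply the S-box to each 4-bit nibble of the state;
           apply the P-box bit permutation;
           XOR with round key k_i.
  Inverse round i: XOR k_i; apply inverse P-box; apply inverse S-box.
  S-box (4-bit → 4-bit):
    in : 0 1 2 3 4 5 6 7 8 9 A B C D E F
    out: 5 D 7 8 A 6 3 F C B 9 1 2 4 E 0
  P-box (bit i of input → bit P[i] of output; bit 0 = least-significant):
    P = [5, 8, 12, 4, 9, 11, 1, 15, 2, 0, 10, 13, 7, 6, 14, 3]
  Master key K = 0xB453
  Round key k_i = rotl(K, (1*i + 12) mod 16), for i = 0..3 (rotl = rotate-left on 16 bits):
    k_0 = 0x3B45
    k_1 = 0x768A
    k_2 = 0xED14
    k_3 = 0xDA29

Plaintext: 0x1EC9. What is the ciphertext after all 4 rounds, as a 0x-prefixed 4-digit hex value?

s_0 = plaintext = 0x1EC9
s_1 = Round(s_0, k_0) = 0x56FC
s_2 = Round(s_1, k_1) = 0x37CF
s_3 = Round(s_2, k_2) = 0xC119
s_4 = Round(s_3, k_3) = 0x7D5F

0x7D5F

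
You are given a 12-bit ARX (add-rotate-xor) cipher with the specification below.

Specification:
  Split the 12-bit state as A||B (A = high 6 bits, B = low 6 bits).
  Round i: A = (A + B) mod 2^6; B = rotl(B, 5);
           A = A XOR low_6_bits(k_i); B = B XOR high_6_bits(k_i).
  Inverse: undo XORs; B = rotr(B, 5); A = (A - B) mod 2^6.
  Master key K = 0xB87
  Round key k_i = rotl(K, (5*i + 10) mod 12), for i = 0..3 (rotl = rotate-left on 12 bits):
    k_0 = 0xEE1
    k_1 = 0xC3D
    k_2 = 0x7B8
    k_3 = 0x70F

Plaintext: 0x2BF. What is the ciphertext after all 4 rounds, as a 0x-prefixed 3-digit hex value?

s_0 = plaintext = 0x2BF
s_1 = Round(s_0, k_0) = 0xA04
s_2 = Round(s_1, k_1) = 0x472
s_3 = Round(s_2, k_2) = 0xEC7
s_4 = Round(s_3, k_3) = 0x37F

0x37F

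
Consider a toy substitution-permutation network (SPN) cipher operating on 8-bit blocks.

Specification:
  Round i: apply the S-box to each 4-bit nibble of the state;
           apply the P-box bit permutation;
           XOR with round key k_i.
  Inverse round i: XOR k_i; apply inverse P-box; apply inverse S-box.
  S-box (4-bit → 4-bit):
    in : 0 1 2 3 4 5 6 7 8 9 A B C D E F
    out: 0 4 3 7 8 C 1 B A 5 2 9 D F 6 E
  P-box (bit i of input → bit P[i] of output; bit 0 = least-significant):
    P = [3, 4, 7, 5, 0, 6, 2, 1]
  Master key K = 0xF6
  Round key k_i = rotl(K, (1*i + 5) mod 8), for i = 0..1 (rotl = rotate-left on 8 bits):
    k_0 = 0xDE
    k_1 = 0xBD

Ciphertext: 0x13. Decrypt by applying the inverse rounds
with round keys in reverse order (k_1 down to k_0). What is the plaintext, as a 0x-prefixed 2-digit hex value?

0x41

s_0 = ciphertext = 0x13
s_1 = InvRound(s_0, k_1) = 0x5C
s_2 = InvRound(s_1, k_0) = 0x41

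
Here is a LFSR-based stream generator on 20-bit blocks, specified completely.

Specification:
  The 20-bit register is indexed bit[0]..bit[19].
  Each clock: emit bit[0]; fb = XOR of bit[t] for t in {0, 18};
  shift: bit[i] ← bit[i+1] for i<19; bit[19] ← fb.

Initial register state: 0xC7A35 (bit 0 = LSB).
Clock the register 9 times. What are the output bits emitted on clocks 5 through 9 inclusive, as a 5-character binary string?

11000

reg_0 = 0xC7A35
clock 1: out=1, reg = 0x63D1A
clock 2: out=0, reg = 0xB1E8D
clock 3: out=1, reg = 0xD8F46
clock 4: out=0, reg = 0xEC7A3
clock 5: out=1, reg = 0x763D1
clock 6: out=1, reg = 0x3B1E8
clock 7: out=0, reg = 0x1D8F4
clock 8: out=0, reg = 0x0EC7A
clock 9: out=0, reg = 0x0763D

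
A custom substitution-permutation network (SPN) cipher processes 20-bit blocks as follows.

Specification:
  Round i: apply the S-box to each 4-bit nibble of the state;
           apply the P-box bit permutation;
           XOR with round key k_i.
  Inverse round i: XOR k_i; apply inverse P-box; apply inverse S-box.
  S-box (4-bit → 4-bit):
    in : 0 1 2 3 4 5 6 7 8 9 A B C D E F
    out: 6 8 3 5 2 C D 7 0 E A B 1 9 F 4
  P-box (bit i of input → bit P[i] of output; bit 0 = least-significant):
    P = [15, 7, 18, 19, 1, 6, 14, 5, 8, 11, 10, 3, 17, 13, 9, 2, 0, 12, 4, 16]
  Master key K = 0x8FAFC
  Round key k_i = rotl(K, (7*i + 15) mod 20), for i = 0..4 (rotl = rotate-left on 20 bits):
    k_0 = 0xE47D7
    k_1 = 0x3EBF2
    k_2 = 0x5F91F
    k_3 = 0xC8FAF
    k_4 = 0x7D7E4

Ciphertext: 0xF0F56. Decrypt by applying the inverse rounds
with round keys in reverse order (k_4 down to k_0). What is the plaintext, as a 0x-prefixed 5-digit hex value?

s_0 = ciphertext = 0xF0F56
s_1 = InvRound(s_0, k_4) = 0x0846B
s_2 = InvRound(s_1, k_3) = 0x85249
s_3 = InvRound(s_2, k_2) = 0x59226
s_4 = InvRound(s_3, k_1) = 0x0B200
s_5 = InvRound(s_4, k_0) = 0x7B37E

0x7B37E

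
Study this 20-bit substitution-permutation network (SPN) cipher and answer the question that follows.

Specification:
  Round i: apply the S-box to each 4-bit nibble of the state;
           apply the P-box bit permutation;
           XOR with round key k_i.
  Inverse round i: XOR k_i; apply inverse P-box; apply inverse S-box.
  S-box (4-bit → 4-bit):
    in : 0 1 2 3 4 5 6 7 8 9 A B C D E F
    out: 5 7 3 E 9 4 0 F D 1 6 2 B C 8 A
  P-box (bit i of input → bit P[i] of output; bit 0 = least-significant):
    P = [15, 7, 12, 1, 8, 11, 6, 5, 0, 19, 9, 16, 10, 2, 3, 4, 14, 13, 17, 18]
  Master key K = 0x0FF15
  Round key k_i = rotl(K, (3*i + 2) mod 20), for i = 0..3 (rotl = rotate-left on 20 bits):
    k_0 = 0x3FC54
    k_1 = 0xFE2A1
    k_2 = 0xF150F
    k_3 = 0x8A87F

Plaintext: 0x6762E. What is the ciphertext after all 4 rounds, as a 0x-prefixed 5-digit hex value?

s_0 = plaintext = 0x6762E
s_1 = Round(s_0, k_0) = 0x3F14A
s_2 = Round(s_1, k_1) = 0x1D114
s_3 = Round(s_2, k_2) = 0x5FE54
s_4 = Round(s_3, k_3) = 0xB2829

0xB2829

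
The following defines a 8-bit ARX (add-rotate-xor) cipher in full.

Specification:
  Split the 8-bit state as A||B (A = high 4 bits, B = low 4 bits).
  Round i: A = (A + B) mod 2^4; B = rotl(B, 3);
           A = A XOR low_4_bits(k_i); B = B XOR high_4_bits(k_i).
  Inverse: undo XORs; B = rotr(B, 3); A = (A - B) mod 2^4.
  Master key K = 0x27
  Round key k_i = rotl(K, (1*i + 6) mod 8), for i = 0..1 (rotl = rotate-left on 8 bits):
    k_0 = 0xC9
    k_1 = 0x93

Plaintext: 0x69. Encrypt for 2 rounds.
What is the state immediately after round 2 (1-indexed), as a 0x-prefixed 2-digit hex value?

s_0 = plaintext = 0x69
s_1 = Round(s_0, k_0) = 0x60
s_2 = Round(s_1, k_1) = 0x59

0x59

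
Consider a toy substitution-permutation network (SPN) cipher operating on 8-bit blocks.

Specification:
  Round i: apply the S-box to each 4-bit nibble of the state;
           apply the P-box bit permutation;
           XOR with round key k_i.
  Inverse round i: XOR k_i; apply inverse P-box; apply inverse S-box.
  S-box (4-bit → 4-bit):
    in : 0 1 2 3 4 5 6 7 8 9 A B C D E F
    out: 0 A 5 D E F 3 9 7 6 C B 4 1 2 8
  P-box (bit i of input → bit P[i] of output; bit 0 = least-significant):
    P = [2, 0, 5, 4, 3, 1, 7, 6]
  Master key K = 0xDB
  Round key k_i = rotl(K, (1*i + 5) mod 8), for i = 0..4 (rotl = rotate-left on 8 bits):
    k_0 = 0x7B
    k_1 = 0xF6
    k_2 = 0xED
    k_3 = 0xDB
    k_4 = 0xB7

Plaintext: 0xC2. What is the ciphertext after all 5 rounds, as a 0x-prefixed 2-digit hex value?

s_0 = plaintext = 0xC2
s_1 = Round(s_0, k_0) = 0xDF
s_2 = Round(s_1, k_1) = 0xEE
s_3 = Round(s_2, k_2) = 0xEE
s_4 = Round(s_3, k_3) = 0xD8
s_5 = Round(s_4, k_4) = 0x9A

0x9A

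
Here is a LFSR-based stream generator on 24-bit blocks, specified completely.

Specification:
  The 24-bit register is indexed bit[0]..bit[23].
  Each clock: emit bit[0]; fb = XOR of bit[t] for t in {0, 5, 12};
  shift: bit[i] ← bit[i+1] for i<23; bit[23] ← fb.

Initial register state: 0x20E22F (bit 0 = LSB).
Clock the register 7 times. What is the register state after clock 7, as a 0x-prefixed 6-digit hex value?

0x6041C4

reg_0 = 0x20E22F
clock 1: out=1, reg = 0x107117
clock 2: out=1, reg = 0x08388B
clock 3: out=1, reg = 0x041C45
clock 4: out=1, reg = 0x020E22
clock 5: out=0, reg = 0x810711
clock 6: out=1, reg = 0xC08388
clock 7: out=0, reg = 0x6041C4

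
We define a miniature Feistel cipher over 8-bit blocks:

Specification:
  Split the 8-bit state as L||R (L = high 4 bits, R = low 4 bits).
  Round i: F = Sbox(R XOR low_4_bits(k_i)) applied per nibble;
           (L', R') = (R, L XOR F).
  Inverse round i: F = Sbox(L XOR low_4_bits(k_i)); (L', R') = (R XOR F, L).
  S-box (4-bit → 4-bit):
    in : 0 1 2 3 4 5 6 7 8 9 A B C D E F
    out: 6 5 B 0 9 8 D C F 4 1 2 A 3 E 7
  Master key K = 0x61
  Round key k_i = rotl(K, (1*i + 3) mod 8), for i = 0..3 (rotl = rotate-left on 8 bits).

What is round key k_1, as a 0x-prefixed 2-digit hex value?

0x16

K = 0x61
k_0 = rotl(K, (1*0+3) mod 8) = rotl(K, 3) = 0x0B
k_1 = rotl(K, (1*1+3) mod 8) = rotl(K, 4) = 0x16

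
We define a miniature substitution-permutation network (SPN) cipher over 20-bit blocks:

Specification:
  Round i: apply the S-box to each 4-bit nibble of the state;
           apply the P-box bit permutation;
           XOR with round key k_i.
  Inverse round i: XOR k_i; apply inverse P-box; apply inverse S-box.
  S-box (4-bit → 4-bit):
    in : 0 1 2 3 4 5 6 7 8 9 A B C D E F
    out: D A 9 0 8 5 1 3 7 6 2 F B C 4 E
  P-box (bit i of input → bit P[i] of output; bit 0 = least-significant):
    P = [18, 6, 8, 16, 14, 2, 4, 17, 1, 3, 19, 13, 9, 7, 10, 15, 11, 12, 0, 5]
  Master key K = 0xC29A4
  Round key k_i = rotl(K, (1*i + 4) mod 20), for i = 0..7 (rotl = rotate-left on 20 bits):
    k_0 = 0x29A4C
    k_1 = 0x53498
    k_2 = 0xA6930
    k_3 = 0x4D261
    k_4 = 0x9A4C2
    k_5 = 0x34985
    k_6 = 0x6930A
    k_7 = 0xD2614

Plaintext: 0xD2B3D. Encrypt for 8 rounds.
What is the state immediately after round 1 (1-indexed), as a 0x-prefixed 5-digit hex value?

0xB3967

s_0 = plaintext = 0xD2B3D
s_1 = Round(s_0, k_0) = 0xB3967
s_2 = Round(s_1, k_1) = 0x96CF1
s_3 = Round(s_2, k_2) = 0x95B6F
s_4 = Round(s_3, k_3) = 0xDA52A
s_5 = Round(s_4, k_4) = 0x3E421
s_6 = Round(s_5, k_5) = 0x02DC5
s_7 = Round(s_6, k_6) = 0x8782F
s_8 = Round(s_7, k_7) = 0x67DDF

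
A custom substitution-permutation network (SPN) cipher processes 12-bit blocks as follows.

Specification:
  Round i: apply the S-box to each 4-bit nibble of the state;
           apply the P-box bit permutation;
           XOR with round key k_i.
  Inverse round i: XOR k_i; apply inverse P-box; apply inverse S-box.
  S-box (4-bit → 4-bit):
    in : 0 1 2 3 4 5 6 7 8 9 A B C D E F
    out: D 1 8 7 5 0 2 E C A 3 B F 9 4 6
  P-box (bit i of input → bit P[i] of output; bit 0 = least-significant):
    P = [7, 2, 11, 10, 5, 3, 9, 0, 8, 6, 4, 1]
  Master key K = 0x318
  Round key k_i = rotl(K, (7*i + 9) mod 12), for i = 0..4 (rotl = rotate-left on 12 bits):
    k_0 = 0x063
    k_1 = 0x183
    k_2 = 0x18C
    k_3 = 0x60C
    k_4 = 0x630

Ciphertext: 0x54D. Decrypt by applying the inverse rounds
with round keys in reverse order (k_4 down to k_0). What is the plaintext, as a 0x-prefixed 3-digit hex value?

0xAA0

s_0 = ciphertext = 0x54D
s_1 = InvRound(s_0, k_4) = 0x3C6
s_2 = InvRound(s_1, k_3) = 0xB6D
s_3 = InvRound(s_2, k_2) = 0x604
s_4 = InvRound(s_3, k_1) = 0xD8B
s_5 = InvRound(s_4, k_0) = 0xAA0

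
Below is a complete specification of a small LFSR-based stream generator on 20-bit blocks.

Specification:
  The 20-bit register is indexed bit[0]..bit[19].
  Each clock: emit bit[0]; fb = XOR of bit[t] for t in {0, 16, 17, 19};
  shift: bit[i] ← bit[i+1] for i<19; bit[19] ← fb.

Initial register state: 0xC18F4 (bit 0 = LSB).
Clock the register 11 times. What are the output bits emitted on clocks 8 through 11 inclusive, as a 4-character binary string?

1000

reg_0 = 0xC18F4
clock 1: out=0, reg = 0xE0C7A
clock 2: out=0, reg = 0x7063D
clock 3: out=1, reg = 0xB831E
clock 4: out=0, reg = 0xDC18F
clock 5: out=1, reg = 0xEE0C7
clock 6: out=1, reg = 0xF7063
clock 7: out=1, reg = 0x7B831
clock 8: out=1, reg = 0xBDC18
clock 9: out=0, reg = 0xDEE0C
clock 10: out=0, reg = 0x6F706
clock 11: out=0, reg = 0xB7B83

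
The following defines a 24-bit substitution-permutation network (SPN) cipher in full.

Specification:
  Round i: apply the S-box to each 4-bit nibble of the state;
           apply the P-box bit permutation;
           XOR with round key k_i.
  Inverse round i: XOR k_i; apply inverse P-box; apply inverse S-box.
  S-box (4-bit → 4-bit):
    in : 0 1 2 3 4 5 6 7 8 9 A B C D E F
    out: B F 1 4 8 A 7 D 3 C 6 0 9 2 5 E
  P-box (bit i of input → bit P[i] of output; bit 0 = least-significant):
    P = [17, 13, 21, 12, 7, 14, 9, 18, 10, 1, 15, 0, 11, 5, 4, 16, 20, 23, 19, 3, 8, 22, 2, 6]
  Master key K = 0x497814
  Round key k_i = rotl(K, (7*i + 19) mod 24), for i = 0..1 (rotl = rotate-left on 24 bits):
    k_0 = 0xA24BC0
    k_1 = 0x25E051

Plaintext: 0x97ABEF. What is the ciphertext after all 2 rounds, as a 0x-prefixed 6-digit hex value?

s_0 = plaintext = 0x97ABEF
s_1 = Round(s_0, k_0) = 0x9A793C
s_2 = Round(s_1, k_1) = 0xAE7A04

0xAE7A04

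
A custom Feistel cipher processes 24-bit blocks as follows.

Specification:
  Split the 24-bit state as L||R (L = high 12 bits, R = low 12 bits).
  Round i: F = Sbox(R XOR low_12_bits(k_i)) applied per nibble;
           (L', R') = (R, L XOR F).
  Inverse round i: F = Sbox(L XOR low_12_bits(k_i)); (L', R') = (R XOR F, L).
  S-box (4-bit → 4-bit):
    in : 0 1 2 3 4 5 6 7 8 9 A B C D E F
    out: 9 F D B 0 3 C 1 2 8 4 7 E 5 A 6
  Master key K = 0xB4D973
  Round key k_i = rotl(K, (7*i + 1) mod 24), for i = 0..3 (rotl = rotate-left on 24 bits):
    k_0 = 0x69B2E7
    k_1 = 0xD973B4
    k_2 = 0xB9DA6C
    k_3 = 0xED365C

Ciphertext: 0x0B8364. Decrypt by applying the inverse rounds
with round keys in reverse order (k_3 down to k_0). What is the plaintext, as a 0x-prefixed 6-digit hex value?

0x3226CE

s_0 = ciphertext = 0x0B8364
s_1 = InvRound(s_0, k_3) = 0xFC40B8
s_2 = InvRound(s_1, k_2) = 0x3FAFC4
s_3 = InvRound(s_2, k_1) = 0x6CE3FA
s_4 = InvRound(s_3, k_0) = 0x3226CE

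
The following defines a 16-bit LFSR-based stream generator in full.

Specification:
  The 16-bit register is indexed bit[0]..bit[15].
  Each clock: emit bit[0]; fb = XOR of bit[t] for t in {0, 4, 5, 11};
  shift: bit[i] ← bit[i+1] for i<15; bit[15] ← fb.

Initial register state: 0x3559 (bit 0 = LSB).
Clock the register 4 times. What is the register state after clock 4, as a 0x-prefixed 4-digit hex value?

reg_0 = 0x3559
clock 1: out=1, reg = 0x1AAC
clock 2: out=0, reg = 0x0D56
clock 3: out=0, reg = 0x06AB
clock 4: out=1, reg = 0x0355

0x0355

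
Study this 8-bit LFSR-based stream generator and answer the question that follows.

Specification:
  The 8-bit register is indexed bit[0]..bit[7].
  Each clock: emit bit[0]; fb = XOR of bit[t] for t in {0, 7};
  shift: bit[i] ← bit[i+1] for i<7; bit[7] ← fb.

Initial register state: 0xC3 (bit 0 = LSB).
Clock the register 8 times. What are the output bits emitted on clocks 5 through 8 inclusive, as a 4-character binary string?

reg_0 = 0xC3
clock 1: out=1, reg = 0x61
clock 2: out=1, reg = 0xB0
clock 3: out=0, reg = 0xD8
clock 4: out=0, reg = 0xEC
clock 5: out=0, reg = 0xF6
clock 6: out=0, reg = 0xFB
clock 7: out=1, reg = 0x7D
clock 8: out=1, reg = 0xBE

0011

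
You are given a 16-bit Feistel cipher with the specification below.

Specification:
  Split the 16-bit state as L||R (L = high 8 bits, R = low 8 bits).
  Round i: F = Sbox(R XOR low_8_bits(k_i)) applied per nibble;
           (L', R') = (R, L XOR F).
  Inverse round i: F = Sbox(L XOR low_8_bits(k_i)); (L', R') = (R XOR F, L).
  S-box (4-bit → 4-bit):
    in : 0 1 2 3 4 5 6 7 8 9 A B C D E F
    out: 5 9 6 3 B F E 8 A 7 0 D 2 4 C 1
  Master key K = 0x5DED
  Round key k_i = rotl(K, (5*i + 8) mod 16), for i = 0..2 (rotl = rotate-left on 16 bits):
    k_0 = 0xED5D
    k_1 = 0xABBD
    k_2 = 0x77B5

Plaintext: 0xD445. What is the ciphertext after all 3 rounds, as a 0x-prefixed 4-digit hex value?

s_0 = plaintext = 0xD445
s_1 = Round(s_0, k_0) = 0x454E
s_2 = Round(s_1, k_1) = 0x4E56
s_3 = Round(s_2, k_2) = 0x568D

0x568D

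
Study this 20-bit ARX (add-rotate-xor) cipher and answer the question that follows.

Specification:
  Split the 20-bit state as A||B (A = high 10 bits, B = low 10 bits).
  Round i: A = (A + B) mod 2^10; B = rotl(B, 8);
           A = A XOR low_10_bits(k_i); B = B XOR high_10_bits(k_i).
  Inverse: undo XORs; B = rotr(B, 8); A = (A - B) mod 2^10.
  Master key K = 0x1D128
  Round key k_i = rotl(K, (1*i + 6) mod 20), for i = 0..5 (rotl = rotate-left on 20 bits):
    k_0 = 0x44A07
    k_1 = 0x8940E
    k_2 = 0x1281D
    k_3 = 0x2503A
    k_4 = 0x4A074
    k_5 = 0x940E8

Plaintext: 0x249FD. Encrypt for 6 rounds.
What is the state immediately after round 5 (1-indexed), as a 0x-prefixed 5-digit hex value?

s_0 = plaintext = 0x249FD
s_1 = Round(s_0, k_0) = 0x2206D
s_2 = Round(s_1, k_1) = 0x3EF3E
s_3 = Round(s_2, k_2) = 0x09285
s_4 = Round(s_3, k_3) = 0xA4D35
s_5 = Round(s_4, k_4) = 0xEF065
s_6 = Round(s_5, k_5) = 0x32749

0xEF065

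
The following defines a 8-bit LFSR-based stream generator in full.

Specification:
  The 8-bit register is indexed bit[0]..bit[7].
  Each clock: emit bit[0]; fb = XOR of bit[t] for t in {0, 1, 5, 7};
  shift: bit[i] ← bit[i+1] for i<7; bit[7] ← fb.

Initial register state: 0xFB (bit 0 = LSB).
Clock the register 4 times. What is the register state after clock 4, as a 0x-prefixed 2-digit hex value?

0x0F

reg_0 = 0xFB
clock 1: out=1, reg = 0x7D
clock 2: out=1, reg = 0x3E
clock 3: out=0, reg = 0x1F
clock 4: out=1, reg = 0x0F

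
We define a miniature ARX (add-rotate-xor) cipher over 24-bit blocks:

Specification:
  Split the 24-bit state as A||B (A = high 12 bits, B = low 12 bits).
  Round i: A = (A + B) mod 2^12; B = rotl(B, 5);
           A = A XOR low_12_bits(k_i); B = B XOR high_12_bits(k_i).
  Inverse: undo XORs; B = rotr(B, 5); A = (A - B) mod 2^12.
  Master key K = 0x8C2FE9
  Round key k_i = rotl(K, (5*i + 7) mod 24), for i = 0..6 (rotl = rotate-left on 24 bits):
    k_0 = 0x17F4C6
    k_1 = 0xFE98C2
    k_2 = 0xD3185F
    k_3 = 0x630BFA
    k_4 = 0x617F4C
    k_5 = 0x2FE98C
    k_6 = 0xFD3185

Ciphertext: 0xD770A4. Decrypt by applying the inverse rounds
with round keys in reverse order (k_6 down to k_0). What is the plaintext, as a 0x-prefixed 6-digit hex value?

0x368AE3

s_0 = ciphertext = 0xD770A4
s_1 = InvRound(s_0, k_6) = 0x0F7BFB
s_2 = InvRound(s_1, k_5) = 0x6B32C8
s_3 = InvRound(s_2, k_4) = 0xA59FA6
s_4 = InvRound(s_3, k_3) = 0x657B4C
s_5 = InvRound(s_4, k_2) = 0xF55EB3
s_6 = InvRound(s_5, k_1) = 0xA8DD0A
s_7 = InvRound(s_6, k_0) = 0x368AE3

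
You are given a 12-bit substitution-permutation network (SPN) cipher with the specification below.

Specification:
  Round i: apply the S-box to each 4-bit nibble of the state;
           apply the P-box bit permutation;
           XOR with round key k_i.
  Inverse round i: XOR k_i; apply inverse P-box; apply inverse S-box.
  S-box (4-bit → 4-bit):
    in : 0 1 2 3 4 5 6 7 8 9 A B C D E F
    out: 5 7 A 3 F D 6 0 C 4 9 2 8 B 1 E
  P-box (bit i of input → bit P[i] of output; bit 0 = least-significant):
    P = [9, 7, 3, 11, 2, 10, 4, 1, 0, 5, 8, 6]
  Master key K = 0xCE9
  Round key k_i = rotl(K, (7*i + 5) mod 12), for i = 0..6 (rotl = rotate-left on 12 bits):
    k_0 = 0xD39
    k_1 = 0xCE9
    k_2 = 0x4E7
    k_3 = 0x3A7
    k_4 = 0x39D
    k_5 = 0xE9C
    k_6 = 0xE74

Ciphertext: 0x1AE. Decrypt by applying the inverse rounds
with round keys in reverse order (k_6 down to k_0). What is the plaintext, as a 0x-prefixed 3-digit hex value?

s_0 = ciphertext = 0x1AE
s_1 = InvRound(s_0, k_6) = 0x8F4
s_2 = InvRound(s_1, k_5) = 0x2B0
s_3 = InvRound(s_2, k_4) = 0x1E9
s_4 = InvRound(s_3, k_3) = 0xCA0
s_5 = InvRound(s_4, k_2) = 0xAAC
s_6 = InvRound(s_5, k_1) = 0xA3E
s_7 = InvRound(s_6, k_0) = 0x0DE

0x0DE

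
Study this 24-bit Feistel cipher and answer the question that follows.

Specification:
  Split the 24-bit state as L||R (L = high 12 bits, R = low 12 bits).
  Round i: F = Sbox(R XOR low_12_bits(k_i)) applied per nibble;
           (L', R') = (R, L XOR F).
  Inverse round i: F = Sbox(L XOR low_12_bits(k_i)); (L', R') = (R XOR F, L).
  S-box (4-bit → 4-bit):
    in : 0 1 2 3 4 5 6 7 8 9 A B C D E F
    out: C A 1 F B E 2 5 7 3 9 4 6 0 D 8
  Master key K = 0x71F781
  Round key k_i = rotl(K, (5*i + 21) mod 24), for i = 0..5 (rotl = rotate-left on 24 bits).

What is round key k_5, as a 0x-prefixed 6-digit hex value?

K = 0x71F781
k_0 = rotl(K, (5*0+21) mod 24) = rotl(K, 21) = 0x2E3EF0
k_1 = rotl(K, (5*1+21) mod 24) = rotl(K, 2) = 0xC7DE05
k_2 = rotl(K, (5*2+21) mod 24) = rotl(K, 7) = 0xFBC0B8
k_3 = rotl(K, (5*3+21) mod 24) = rotl(K, 12) = 0x78171F
k_4 = rotl(K, (5*4+21) mod 24) = rotl(K, 17) = 0x02E3EF
k_5 = rotl(K, (5*5+21) mod 24) = rotl(K, 22) = 0x5C7DE0

0x5C7DE0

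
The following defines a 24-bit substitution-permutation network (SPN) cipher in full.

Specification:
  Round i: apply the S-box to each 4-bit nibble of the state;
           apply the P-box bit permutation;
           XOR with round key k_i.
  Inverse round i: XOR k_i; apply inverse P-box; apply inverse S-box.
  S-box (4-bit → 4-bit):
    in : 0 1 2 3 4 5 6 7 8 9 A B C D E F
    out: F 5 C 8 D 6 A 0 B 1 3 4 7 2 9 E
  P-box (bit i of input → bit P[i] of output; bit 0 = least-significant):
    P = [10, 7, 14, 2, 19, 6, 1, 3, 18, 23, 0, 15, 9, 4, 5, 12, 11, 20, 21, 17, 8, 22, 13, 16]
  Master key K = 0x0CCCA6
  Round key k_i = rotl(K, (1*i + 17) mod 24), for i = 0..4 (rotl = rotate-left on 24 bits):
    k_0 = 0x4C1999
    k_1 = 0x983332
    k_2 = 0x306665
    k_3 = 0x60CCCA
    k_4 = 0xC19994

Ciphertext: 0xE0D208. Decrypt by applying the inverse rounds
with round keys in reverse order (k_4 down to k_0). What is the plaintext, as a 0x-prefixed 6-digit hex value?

0x01D225

s_0 = ciphertext = 0xE0D208
s_1 = InvRound(s_0, k_4) = 0xE1A73F
s_2 = InvRound(s_1, k_3) = 0x49C5DF
s_3 = InvRound(s_2, k_2) = 0x05C34D
s_4 = InvRound(s_3, k_1) = 0x2DF002
s_5 = InvRound(s_4, k_0) = 0x01D225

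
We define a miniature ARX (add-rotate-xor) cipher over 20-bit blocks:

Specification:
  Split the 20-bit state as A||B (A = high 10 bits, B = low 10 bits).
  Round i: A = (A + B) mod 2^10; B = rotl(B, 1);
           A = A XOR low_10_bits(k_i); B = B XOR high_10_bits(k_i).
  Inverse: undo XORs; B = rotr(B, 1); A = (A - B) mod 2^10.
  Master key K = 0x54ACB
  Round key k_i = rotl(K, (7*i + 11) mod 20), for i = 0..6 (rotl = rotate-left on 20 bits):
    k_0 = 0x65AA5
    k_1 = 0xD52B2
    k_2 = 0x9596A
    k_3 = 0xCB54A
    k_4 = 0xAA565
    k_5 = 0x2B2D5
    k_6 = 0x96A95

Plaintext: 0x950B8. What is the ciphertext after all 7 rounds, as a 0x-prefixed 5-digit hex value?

0x15AB7

s_0 = plaintext = 0x950B8
s_1 = Round(s_0, k_0) = 0x6A4E6
s_2 = Round(s_1, k_1) = 0x0F698
s_3 = Round(s_2, k_2) = 0xEFF67
s_4 = Round(s_3, k_3) = 0x9B1E2
s_5 = Round(s_4, k_4) = 0x4AD6D
s_6 = Round(s_5, k_5) = 0x13676
s_7 = Round(s_6, k_6) = 0x15AB7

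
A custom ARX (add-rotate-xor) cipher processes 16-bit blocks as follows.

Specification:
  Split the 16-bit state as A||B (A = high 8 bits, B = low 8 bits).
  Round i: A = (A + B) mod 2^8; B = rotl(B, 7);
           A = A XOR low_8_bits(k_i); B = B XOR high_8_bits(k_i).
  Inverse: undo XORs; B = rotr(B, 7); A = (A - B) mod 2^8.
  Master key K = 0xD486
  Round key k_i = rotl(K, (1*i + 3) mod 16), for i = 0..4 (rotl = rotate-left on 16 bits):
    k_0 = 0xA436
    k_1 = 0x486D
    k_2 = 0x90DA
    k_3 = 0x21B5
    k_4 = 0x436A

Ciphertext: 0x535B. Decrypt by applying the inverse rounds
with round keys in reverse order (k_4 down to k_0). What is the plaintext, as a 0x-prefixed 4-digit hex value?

s_0 = ciphertext = 0x535B
s_1 = InvRound(s_0, k_4) = 0x0930
s_2 = InvRound(s_1, k_3) = 0x9A22
s_3 = InvRound(s_2, k_2) = 0xDB65
s_4 = InvRound(s_3, k_1) = 0x5C5A
s_5 = InvRound(s_4, k_0) = 0x6DFD

0x6DFD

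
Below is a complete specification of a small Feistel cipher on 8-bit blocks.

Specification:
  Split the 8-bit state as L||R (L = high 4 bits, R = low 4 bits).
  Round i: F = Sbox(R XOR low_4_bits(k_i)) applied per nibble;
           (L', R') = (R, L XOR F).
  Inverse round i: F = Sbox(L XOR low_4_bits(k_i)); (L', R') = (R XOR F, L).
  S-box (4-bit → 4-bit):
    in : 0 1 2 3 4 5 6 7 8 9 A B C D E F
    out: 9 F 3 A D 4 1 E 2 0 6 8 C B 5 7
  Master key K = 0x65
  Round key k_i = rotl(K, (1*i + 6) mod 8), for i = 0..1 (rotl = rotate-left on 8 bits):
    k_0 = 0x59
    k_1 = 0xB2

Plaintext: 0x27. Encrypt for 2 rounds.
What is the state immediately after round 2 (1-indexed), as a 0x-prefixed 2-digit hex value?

s_0 = plaintext = 0x27
s_1 = Round(s_0, k_0) = 0x77
s_2 = Round(s_1, k_1) = 0x73

0x73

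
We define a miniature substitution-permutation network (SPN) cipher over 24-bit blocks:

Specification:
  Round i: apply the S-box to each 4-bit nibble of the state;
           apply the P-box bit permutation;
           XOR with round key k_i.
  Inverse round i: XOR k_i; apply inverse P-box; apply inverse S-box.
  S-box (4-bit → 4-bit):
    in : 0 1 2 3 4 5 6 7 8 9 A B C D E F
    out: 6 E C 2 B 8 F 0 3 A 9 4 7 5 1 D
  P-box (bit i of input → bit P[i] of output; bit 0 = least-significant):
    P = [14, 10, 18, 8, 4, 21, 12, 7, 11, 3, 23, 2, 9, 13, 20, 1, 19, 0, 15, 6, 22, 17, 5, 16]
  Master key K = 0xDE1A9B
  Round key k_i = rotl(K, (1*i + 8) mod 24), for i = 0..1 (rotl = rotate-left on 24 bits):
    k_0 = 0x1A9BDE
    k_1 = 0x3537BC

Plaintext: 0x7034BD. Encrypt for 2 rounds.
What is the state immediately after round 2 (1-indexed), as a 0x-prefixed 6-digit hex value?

0x2E0186

s_0 = plaintext = 0x7034BD
s_1 = Round(s_0, k_0) = 0x1E63D3
s_2 = Round(s_1, k_1) = 0x2E0186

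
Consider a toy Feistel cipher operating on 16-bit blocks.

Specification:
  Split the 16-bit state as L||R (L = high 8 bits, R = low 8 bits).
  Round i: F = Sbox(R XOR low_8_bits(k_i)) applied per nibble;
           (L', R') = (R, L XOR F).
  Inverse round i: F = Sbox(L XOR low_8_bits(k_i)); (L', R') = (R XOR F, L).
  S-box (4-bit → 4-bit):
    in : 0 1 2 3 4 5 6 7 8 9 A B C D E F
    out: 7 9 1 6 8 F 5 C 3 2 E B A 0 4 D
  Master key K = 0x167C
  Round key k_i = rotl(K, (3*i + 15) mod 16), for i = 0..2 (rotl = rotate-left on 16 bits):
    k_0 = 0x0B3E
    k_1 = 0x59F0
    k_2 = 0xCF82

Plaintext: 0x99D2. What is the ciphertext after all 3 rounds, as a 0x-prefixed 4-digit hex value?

s_0 = plaintext = 0x99D2
s_1 = Round(s_0, k_0) = 0xD2D3
s_2 = Round(s_1, k_1) = 0xD3C4
s_3 = Round(s_2, k_2) = 0xC456

0xC456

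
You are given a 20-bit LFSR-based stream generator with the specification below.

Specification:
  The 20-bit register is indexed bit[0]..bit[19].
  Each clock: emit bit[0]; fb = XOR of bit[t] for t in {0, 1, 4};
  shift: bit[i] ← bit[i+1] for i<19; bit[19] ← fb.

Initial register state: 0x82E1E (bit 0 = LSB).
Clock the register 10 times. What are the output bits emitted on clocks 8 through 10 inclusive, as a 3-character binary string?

001

reg_0 = 0x82E1E
clock 1: out=0, reg = 0x4170F
clock 2: out=1, reg = 0x20B87
clock 3: out=1, reg = 0x105C3
clock 4: out=1, reg = 0x082E1
clock 5: out=1, reg = 0x84170
clock 6: out=0, reg = 0xC20B8
clock 7: out=0, reg = 0xE105C
clock 8: out=0, reg = 0xF082E
clock 9: out=0, reg = 0xF8417
clock 10: out=1, reg = 0xFC20B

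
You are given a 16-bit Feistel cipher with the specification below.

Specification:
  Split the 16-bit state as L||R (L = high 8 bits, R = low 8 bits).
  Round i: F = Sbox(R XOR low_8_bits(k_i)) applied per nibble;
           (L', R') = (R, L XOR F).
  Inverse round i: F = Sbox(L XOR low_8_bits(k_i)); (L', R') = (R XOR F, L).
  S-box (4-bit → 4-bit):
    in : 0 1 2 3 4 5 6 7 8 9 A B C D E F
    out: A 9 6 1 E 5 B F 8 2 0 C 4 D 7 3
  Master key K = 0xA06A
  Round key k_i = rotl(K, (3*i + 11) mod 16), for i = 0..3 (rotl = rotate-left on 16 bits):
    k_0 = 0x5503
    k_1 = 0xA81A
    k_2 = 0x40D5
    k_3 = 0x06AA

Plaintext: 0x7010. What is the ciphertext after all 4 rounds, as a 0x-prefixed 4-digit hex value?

s_0 = plaintext = 0x7010
s_1 = Round(s_0, k_0) = 0x10E1
s_2 = Round(s_1, k_1) = 0xE12C
s_3 = Round(s_2, k_2) = 0x2CD3
s_4 = Round(s_3, k_3) = 0xD3DE

0xD3DE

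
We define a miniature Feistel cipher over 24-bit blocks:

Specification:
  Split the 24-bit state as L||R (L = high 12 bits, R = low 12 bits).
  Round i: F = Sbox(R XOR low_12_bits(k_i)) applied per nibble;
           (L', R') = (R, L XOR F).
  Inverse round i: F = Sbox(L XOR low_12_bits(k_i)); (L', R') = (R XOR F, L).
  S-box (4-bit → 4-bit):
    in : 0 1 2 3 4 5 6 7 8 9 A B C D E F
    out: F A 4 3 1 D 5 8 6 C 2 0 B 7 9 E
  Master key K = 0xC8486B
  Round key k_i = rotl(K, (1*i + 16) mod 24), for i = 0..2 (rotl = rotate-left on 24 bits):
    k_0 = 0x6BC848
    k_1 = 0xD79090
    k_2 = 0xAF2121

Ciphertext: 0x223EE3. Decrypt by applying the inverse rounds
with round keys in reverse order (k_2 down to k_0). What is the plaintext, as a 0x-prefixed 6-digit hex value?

s_0 = ciphertext = 0x223EE3
s_1 = InvRound(s_0, k_2) = 0xD17223
s_2 = InvRound(s_1, k_1) = 0x54BD17
s_3 = InvRound(s_2, k_0) = 0xAE454B

0xAE454B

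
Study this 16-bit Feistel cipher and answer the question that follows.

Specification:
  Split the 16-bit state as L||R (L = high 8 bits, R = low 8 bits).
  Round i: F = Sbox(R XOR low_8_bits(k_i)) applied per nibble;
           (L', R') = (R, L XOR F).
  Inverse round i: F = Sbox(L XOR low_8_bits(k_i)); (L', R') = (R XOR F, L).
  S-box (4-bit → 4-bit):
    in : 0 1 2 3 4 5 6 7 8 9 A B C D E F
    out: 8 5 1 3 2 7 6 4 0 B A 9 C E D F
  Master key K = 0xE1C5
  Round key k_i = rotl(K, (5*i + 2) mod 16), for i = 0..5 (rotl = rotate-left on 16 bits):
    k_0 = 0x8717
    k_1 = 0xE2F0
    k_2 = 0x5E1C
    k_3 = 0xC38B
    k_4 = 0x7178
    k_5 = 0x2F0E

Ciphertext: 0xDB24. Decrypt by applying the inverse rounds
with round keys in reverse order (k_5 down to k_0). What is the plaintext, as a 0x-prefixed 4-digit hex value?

s_0 = ciphertext = 0xDB24
s_1 = InvRound(s_0, k_5) = 0xC3DB
s_2 = InvRound(s_1, k_4) = 0x42C3
s_3 = InvRound(s_2, k_3) = 0x0842
s_4 = InvRound(s_3, k_2) = 0x1008
s_5 = InvRound(s_4, k_1) = 0xD010
s_6 = InvRound(s_5, k_0) = 0xD4D0

0xD4D0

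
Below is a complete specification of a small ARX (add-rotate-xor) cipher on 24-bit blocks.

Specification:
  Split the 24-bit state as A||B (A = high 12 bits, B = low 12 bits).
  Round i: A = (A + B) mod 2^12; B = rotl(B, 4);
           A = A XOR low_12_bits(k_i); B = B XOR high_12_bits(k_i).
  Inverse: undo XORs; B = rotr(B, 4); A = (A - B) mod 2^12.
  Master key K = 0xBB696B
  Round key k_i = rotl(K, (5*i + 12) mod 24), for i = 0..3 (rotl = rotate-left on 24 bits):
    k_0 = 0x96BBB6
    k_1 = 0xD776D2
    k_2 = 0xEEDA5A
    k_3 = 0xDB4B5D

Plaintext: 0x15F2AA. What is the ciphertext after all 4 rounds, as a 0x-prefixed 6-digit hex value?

0x54D774

s_0 = plaintext = 0x15F2AA
s_1 = Round(s_0, k_0) = 0xFBF3C9
s_2 = Round(s_1, k_1) = 0x55A1E4
s_3 = Round(s_2, k_2) = 0xD640AC
s_4 = Round(s_3, k_3) = 0x54D774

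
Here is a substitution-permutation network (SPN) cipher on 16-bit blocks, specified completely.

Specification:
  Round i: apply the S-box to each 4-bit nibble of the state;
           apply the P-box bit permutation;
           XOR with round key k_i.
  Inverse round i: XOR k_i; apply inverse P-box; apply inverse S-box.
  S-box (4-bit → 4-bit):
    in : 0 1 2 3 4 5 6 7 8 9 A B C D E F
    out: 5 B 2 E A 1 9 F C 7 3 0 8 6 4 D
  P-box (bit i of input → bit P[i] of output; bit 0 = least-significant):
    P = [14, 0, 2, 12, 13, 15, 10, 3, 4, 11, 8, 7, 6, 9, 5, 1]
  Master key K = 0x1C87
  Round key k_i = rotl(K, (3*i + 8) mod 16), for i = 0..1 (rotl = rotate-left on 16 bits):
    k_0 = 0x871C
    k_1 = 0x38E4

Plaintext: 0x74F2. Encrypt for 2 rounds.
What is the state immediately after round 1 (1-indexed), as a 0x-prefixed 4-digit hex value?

0xA9F7

s_0 = plaintext = 0x74F2
s_1 = Round(s_0, k_0) = 0xA9F7
s_2 = Round(s_1, k_1) = 0x47B9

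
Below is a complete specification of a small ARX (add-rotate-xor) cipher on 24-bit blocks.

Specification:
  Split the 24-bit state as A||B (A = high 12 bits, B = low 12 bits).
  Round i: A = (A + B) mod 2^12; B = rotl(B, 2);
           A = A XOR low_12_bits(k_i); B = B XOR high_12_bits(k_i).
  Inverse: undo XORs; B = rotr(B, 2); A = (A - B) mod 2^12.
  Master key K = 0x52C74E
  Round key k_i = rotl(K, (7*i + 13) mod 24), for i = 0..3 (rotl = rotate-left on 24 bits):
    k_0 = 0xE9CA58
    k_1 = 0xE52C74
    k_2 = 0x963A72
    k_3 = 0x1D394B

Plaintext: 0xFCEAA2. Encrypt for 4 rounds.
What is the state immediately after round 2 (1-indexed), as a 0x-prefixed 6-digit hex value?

0x84AE0B

s_0 = plaintext = 0xFCEAA2
s_1 = Round(s_0, k_0) = 0x028416
s_2 = Round(s_1, k_1) = 0x84AE0B
s_3 = Round(s_2, k_2) = 0xC2714C
s_4 = Round(s_3, k_3) = 0x4384E3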